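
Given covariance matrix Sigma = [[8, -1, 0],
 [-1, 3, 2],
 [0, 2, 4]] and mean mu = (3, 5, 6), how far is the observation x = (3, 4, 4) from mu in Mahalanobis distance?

Step 1 — centre the observation: (x - mu) = (0, -1, -2).

Step 2 — invert Sigma (cofactor / det for 3×3, or solve directly):
  Sigma^{-1} = [[0.1333, 0.0667, -0.0333],
 [0.0667, 0.5333, -0.2667],
 [-0.0333, -0.2667, 0.3833]].

Step 3 — form the quadratic (x - mu)^T · Sigma^{-1} · (x - mu):
  Sigma^{-1} · (x - mu) = (0, 0, -0.5).
  (x - mu)^T · [Sigma^{-1} · (x - mu)] = (0)·(0) + (-1)·(0) + (-2)·(-0.5) = 1.

Step 4 — take square root: d = √(1) ≈ 1.

d(x, mu) = √(1) ≈ 1


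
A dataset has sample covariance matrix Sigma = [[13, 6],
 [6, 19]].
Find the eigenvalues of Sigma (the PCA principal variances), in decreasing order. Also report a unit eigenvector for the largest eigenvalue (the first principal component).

Step 1 — characteristic polynomial of 2×2 Sigma:
  det(Sigma - λI) = λ² - trace · λ + det = 0.
  trace = 13 + 19 = 32, det = 13·19 - (6)² = 211.
Step 2 — discriminant:
  Δ = trace² - 4·det = 1024 - 844 = 180.
Step 3 — eigenvalues:
  λ = (trace ± √Δ)/2 = (32 ± 13.4164)/2,
  λ_1 = 22.7082,  λ_2 = 9.2918.

Step 4 — unit eigenvector for λ_1: solve (Sigma - λ_1 I)v = 0. First row:
  (13 - 22.7082)·v_x + (6)·v_y = 0, i.e. (-9.7082)·v_x + (6)·v_y = 0,
  so v ∝ (b, λ_1 - a) = (6, 9.7082) = u.
  ||u|| = √((6)² + (9.7082)²) = √(130.2492) ≈ 11.4127,
  v_1 = u/||u|| ≈ (0.5257, 0.8507) (||v_1|| = 1).

λ_1 = 22.7082,  λ_2 = 9.2918;  v_1 ≈ (0.5257, 0.8507)


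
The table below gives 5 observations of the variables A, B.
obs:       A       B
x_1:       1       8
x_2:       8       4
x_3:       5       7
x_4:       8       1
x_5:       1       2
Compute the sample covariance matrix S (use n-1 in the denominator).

Step 1 — column means:
  mean(A) = (1 + 8 + 5 + 8 + 1) / 5 = 23/5 = 4.6
  mean(B) = (8 + 4 + 7 + 1 + 2) / 5 = 22/5 = 4.4

Step 2 — sample covariance S[i,j] = (1/(n-1)) · Σ_k (x_{k,i} - mean_i) · (x_{k,j} - mean_j), with n-1 = 4.
  S[A,A] = ((-3.6)·(-3.6) + (3.4)·(3.4) + (0.4)·(0.4) + (3.4)·(3.4) + (-3.6)·(-3.6)) / 4 = 49.2/4 = 12.3
  S[A,B] = ((-3.6)·(3.6) + (3.4)·(-0.4) + (0.4)·(2.6) + (3.4)·(-3.4) + (-3.6)·(-2.4)) / 4 = -16.2/4 = -4.05
  S[B,B] = ((3.6)·(3.6) + (-0.4)·(-0.4) + (2.6)·(2.6) + (-3.4)·(-3.4) + (-2.4)·(-2.4)) / 4 = 37.2/4 = 9.3

S is symmetric (S[j,i] = S[i,j]). Assembling:

S = [[12.3, -4.05],
 [-4.05, 9.3]]


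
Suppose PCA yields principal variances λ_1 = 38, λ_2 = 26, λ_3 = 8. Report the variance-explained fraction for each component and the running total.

Step 1 — total variance = trace(Sigma) = Σ λ_i = 38 + 26 + 8 = 72.

Step 2 — fraction explained by component i = λ_i / Σ λ:
  PC1: 38/72 = 0.5278
  PC2: 26/72 = 0.3611
  PC3: 8/72 = 0.1111

Step 3 — cumulative fraction after k components = (λ_1 + ... + λ_k) / Σ λ:
  k = 1: 38/72 = 0.5278
  k = 2: (38 + 26)/72 = 64/72 = 0.8889
  k = 3: (38 + 26 + 8)/72 = 72/72 = 1

Summary (fraction, with percent):

explained: PC1 0.5278 (52.78%), PC2 0.3611 (36.11%), PC3 0.1111 (11.11%);  cumulative: 0.5278, 0.8889, 1


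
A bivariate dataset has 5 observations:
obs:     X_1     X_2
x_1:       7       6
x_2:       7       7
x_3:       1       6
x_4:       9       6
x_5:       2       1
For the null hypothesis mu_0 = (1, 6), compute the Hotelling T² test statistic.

Step 1 — sample mean vector:
  mean(X_1) = (7 + 7 + 1 + 9 + 2) / 5 = 26/5 = 5.2
  mean(X_2) = (6 + 7 + 6 + 6 + 1) / 5 = 26/5 = 5.2
  x̄ = (5.2, 5.2),  deviation x̄ - mu_0 = (5.2, 5.2) - (1, 6) = (4.2, -0.8).

Step 2 — sample covariance matrix, S[i,j] = (1/(n-1)) · Σ_k (x_{k,i} - mean_i) · (x_{k,j} - mean_j), divisor n-1 = 4:
  S[X_1,X_1] = ((1.8)·(1.8) + (1.8)·(1.8) + (-4.2)·(-4.2) + (3.8)·(3.8) + (-3.2)·(-3.2)) / 4 = 48.8/4 = 12.2
  S[X_1,X_2] = ((1.8)·(0.8) + (1.8)·(1.8) + (-4.2)·(0.8) + (3.8)·(0.8) + (-3.2)·(-4.2)) / 4 = 17.8/4 = 4.45
  S[X_2,X_2] = ((0.8)·(0.8) + (1.8)·(1.8) + (0.8)·(0.8) + (0.8)·(0.8) + (-4.2)·(-4.2)) / 4 = 22.8/4 = 5.7
  S = [[12.2, 4.45],
 [4.45, 5.7]].

Step 3 — invert S. det(S) = 12.2·5.7 - (4.45)² = 49.7375.
  S^{-1} = (1/det) · [[d, -b], [-b, a]] = [[0.1146, -0.0895],
 [-0.0895, 0.2453]].

Step 4 — quadratic form (x̄ - mu_0)^T · S^{-1} · (x̄ - mu_0):
  S^{-1} · (x̄ - mu_0) = (0.5529, -0.572),
  (x̄ - mu_0)^T · [...] = (4.2)·(0.5529) + (-0.8)·(-0.572) = 2.7798.

Step 5 — scale by n: T² = 5 · 2.7798 = 13.899.

T² ≈ 13.899


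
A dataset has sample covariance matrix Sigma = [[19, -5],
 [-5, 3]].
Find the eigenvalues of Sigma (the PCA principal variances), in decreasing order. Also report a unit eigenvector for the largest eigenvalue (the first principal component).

Step 1 — characteristic polynomial of 2×2 Sigma:
  det(Sigma - λI) = λ² - trace · λ + det = 0.
  trace = 19 + 3 = 22, det = 19·3 - (-5)² = 32.
Step 2 — discriminant:
  Δ = trace² - 4·det = 484 - 128 = 356.
Step 3 — eigenvalues:
  λ = (trace ± √Δ)/2 = (22 ± 18.868)/2,
  λ_1 = 20.434,  λ_2 = 1.566.

Step 4 — unit eigenvector for λ_1: solve (Sigma - λ_1 I)v = 0. First row:
  (19 - 20.434)·v_x + (-5)·v_y = 0, i.e. (-1.434)·v_x + (-5)·v_y = 0,
  so v ∝ (b, λ_1 - a) = (-5, 1.434); multiply by -1 so the first entry is positive: u = (5, -1.434).
  ||u|| = √((5)² + (-1.434)²) = √(27.0563) ≈ 5.2016,
  v_1 = u/||u|| ≈ (0.9612, -0.2757) (||v_1|| = 1).

λ_1 = 20.434,  λ_2 = 1.566;  v_1 ≈ (0.9612, -0.2757)


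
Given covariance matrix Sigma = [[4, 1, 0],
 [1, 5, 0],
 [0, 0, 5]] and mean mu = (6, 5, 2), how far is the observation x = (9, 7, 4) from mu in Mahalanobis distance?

Step 1 — centre the observation: (x - mu) = (3, 2, 2).

Step 2 — invert Sigma (cofactor / det for 3×3, or solve directly):
  Sigma^{-1} = [[0.2632, -0.0526, 0],
 [-0.0526, 0.2105, 0],
 [0, 0, 0.2]].

Step 3 — form the quadratic (x - mu)^T · Sigma^{-1} · (x - mu):
  Sigma^{-1} · (x - mu) = (0.6842, 0.2632, 0.4).
  (x - mu)^T · [Sigma^{-1} · (x - mu)] = (3)·(0.6842) + (2)·(0.2632) + (2)·(0.4) = 3.3789.

Step 4 — take square root: d = √(3.3789) ≈ 1.8382.

d(x, mu) = √(3.3789) ≈ 1.8382


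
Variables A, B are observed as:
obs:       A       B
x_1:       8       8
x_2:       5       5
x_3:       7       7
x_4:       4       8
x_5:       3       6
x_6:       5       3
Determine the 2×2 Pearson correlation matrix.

Step 1 — column means:
  mean(A) = (8 + 5 + 7 + 4 + 3 + 5) / 6 = 32/6 = 5.3333
  mean(B) = (8 + 5 + 7 + 8 + 6 + 3) / 6 = 37/6 = 6.1667

Step 2 — sample variances and covariances s[i,j] = (1/(n-1)) · Σ_k (x_{k,i} - mean_i) · (x_{k,j} - mean_j), with n-1 = 5:
  s[A,A] = ((2.6667)·(2.6667) + (-0.3333)·(-0.3333) + (1.6667)·(1.6667) + (-1.3333)·(-1.3333) + (-2.3333)·(-2.3333) + (-0.3333)·(-0.3333)) / 5 = 17.3333/5 = 3.4667
  s[A,B] = ((2.6667)·(1.8333) + (-0.3333)·(-1.1667) + (1.6667)·(0.8333) + (-1.3333)·(1.8333) + (-2.3333)·(-0.1667) + (-0.3333)·(-3.1667)) / 5 = 5.6667/5 = 1.1333
  s[B,B] = ((1.8333)·(1.8333) + (-1.1667)·(-1.1667) + (0.8333)·(0.8333) + (1.8333)·(1.8333) + (-0.1667)·(-0.1667) + (-3.1667)·(-3.1667)) / 5 = 18.8333/5 = 3.7667
  Sample standard deviations s_i = √(s[i,i]):
  s(A) = √(3.4667) = 1.8619
  s(B) = √(3.7667) = 1.9408

Step 3 — r_{ij} = s_{ij} / (s_i · s_j):
  r[A,A] = 1 (diagonal).
  r[A,B] = 1.1333 / (1.8619 · 1.9408) = 1.1333 / 3.6136 = 0.3136
  r[B,B] = 1 (diagonal).

R is symmetric with unit diagonal. Assembling:

R = [[1, 0.3136],
 [0.3136, 1]]


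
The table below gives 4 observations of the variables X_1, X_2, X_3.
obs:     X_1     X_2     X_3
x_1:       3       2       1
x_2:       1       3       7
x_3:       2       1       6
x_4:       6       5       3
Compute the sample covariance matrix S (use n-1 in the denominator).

Step 1 — column means:
  mean(X_1) = (3 + 1 + 2 + 6) / 4 = 12/4 = 3
  mean(X_2) = (2 + 3 + 1 + 5) / 4 = 11/4 = 2.75
  mean(X_3) = (1 + 7 + 6 + 3) / 4 = 17/4 = 4.25

Step 2 — sample covariance S[i,j] = (1/(n-1)) · Σ_k (x_{k,i} - mean_i) · (x_{k,j} - mean_j), with n-1 = 3.
  S[X_1,X_1] = ((0)·(0) + (-2)·(-2) + (-1)·(-1) + (3)·(3)) / 3 = 14/3 = 4.6667
  S[X_1,X_2] = ((0)·(-0.75) + (-2)·(0.25) + (-1)·(-1.75) + (3)·(2.25)) / 3 = 8/3 = 2.6667
  S[X_1,X_3] = ((0)·(-3.25) + (-2)·(2.75) + (-1)·(1.75) + (3)·(-1.25)) / 3 = -11/3 = -3.6667
  S[X_2,X_2] = ((-0.75)·(-0.75) + (0.25)·(0.25) + (-1.75)·(-1.75) + (2.25)·(2.25)) / 3 = 8.75/3 = 2.9167
  S[X_2,X_3] = ((-0.75)·(-3.25) + (0.25)·(2.75) + (-1.75)·(1.75) + (2.25)·(-1.25)) / 3 = -2.75/3 = -0.9167
  S[X_3,X_3] = ((-3.25)·(-3.25) + (2.75)·(2.75) + (1.75)·(1.75) + (-1.25)·(-1.25)) / 3 = 22.75/3 = 7.5833

S is symmetric (S[j,i] = S[i,j]). Assembling:

S = [[4.6667, 2.6667, -3.6667],
 [2.6667, 2.9167, -0.9167],
 [-3.6667, -0.9167, 7.5833]]


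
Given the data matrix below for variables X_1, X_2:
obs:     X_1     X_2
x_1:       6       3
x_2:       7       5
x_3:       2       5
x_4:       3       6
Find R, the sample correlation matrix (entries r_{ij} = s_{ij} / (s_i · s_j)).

Step 1 — column means:
  mean(X_1) = (6 + 7 + 2 + 3) / 4 = 18/4 = 4.5
  mean(X_2) = (3 + 5 + 5 + 6) / 4 = 19/4 = 4.75

Step 2 — sample variances and covariances s[i,j] = (1/(n-1)) · Σ_k (x_{k,i} - mean_i) · (x_{k,j} - mean_j), with n-1 = 3:
  s[X_1,X_1] = ((1.5)·(1.5) + (2.5)·(2.5) + (-2.5)·(-2.5) + (-1.5)·(-1.5)) / 3 = 17/3 = 5.6667
  s[X_1,X_2] = ((1.5)·(-1.75) + (2.5)·(0.25) + (-2.5)·(0.25) + (-1.5)·(1.25)) / 3 = -4.5/3 = -1.5
  s[X_2,X_2] = ((-1.75)·(-1.75) + (0.25)·(0.25) + (0.25)·(0.25) + (1.25)·(1.25)) / 3 = 4.75/3 = 1.5833
  Sample standard deviations s_i = √(s[i,i]):
  s(X_1) = √(5.6667) = 2.3805
  s(X_2) = √(1.5833) = 1.2583

Step 3 — r_{ij} = s_{ij} / (s_i · s_j):
  r[X_1,X_1] = 1 (diagonal).
  r[X_1,X_2] = -1.5 / (2.3805 · 1.2583) = -1.5 / 2.9954 = -0.5008
  r[X_2,X_2] = 1 (diagonal).

R is symmetric with unit diagonal. Assembling:

R = [[1, -0.5008],
 [-0.5008, 1]]


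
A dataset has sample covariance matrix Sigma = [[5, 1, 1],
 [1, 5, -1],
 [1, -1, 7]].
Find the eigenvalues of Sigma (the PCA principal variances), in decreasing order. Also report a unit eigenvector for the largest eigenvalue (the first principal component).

Step 1 — characteristic polynomial p(λ) = det(λI - Sigma) = λ³ - tr·λ² + c_1·λ - det, where tr = trace, c_1 = sum of the principal 2×2 minors, det = det(Sigma):
  tr = 5 + 5 + 7 = 17,
  c_1 = (5·5 - (1)²) + (5·7 - (1)²) + (5·7 - (-1)²) = 24 + 34 + 34 = 92,
  det = 5·(5·7 - (-1)²) - (1)·((1)·7 - (-1)·(1)) + (1)·((1)·(-1) - 5·(1)) = 5·(34) - (1)·(8) + (1)·(-6) = 156.
  So p(λ) = λ³ - 17λ² + 92λ - 156.
Step 2 — look for an integer root (rational root theorem: any rational root is an integer divisor of 156). Testing λ = 6:
  p(6) = 216 - 612 + 552 - 156 = 0  ✓
  Dividing out (λ - 6): p(λ) = (λ - 6)(λ² - 11λ + 26).
Step 3 — remaining eigenvalues from the quadratic λ² - 11λ + 26 = 0:
  Δ = 11² - 4·26 = 121 - 104 = 17,  λ = (11 ± √17)/2 = (11 ± 4.1231)/2 ≈ 7.5616 or 3.4384.
  Sorted: λ_1 = 7.5616,  λ_2 = 6,  λ_3 = 3.4384  (check: sum = 17 = tr ✓).

Step 4 — unit eigenvector for λ_1 ≈ 7.5616: v spans the null space of (Sigma - λ_1 I), whose rows are
  r_1 = (-2.5616, 1, 1),  r_2 = (1, -2.5616, -1),  r_3 = (1, -1, -0.5616).
  v is orthogonal to every row, so take v ∝ r_1 × r_2 = ((1)·(-1) - (1)·(-2.5616), (1)·(1) - (-2.5616)·(-1), (-2.5616)·(-2.5616) - (1)·(1)) ≈ (1.5616, -1.5616, 5.5616).
  Let u = (1.5616, -1.5616, 5.5616).
  ||u|| = √((1.5616)² + (-1.5616)² + (5.5616)²) = √(35.8078) ≈ 5.984,  v_1 = u/||u|| ≈ (0.261, -0.261, 0.9294) (||v_1|| = 1).

λ_1 = 7.5616,  λ_2 = 6,  λ_3 = 3.4384;  v_1 ≈ (0.261, -0.261, 0.9294)


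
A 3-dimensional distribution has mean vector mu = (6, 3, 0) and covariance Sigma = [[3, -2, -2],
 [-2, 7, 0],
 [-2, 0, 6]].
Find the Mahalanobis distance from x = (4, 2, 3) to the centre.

Step 1 — centre the observation: (x - mu) = (-2, -1, 3).

Step 2 — invert Sigma (cofactor / det for 3×3, or solve directly):
  Sigma^{-1} = [[0.5676, 0.1622, 0.1892],
 [0.1622, 0.1892, 0.0541],
 [0.1892, 0.0541, 0.2297]].

Step 3 — form the quadratic (x - mu)^T · Sigma^{-1} · (x - mu):
  Sigma^{-1} · (x - mu) = (-0.7297, -0.3514, 0.2568).
  (x - mu)^T · [Sigma^{-1} · (x - mu)] = (-2)·(-0.7297) + (-1)·(-0.3514) + (3)·(0.2568) = 2.5811.

Step 4 — take square root: d = √(2.5811) ≈ 1.6066.

d(x, mu) = √(2.5811) ≈ 1.6066


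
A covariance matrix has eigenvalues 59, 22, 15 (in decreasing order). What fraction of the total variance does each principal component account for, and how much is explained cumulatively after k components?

Step 1 — total variance = trace(Sigma) = Σ λ_i = 59 + 22 + 15 = 96.

Step 2 — fraction explained by component i = λ_i / Σ λ:
  PC1: 59/96 = 0.6146
  PC2: 22/96 = 0.2292
  PC3: 15/96 = 0.1562

Step 3 — cumulative fraction after k components = (λ_1 + ... + λ_k) / Σ λ:
  k = 1: 59/96 = 0.6146
  k = 2: (59 + 22)/96 = 81/96 = 0.8438
  k = 3: (59 + 22 + 15)/96 = 96/96 = 1

Summary (fraction, with percent):

explained: PC1 0.6146 (61.46%), PC2 0.2292 (22.92%), PC3 0.1562 (15.62%);  cumulative: 0.6146, 0.8438, 1


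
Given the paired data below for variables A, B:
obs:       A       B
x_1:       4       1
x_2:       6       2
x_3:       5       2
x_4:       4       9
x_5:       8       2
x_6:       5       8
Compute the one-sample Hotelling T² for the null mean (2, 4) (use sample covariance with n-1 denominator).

Step 1 — sample mean vector:
  mean(A) = (4 + 6 + 5 + 4 + 8 + 5) / 6 = 32/6 = 5.3333
  mean(B) = (1 + 2 + 2 + 9 + 2 + 8) / 6 = 24/6 = 4
  x̄ = (5.3333, 4),  deviation x̄ - mu_0 = (5.3333, 4) - (2, 4) = (3.3333, 0).

Step 2 — sample covariance matrix, S[i,j] = (1/(n-1)) · Σ_k (x_{k,i} - mean_i) · (x_{k,j} - mean_j), divisor n-1 = 5:
  S[A,A] = ((-1.3333)·(-1.3333) + (0.6667)·(0.6667) + (-0.3333)·(-0.3333) + (-1.3333)·(-1.3333) + (2.6667)·(2.6667) + (-0.3333)·(-0.3333)) / 5 = 11.3333/5 = 2.2667
  S[A,B] = ((-1.3333)·(-3) + (0.6667)·(-2) + (-0.3333)·(-2) + (-1.3333)·(5) + (2.6667)·(-2) + (-0.3333)·(4)) / 5 = -10/5 = -2
  S[B,B] = ((-3)·(-3) + (-2)·(-2) + (-2)·(-2) + (5)·(5) + (-2)·(-2) + (4)·(4)) / 5 = 62/5 = 12.4
  S = [[2.2667, -2],
 [-2, 12.4]].

Step 3 — invert S. det(S) = 2.2667·12.4 - (-2)² = 24.1067.
  S^{-1} = (1/det) · [[d, -b], [-b, a]] = [[0.5144, 0.083],
 [0.083, 0.094]].

Step 4 — quadratic form (x̄ - mu_0)^T · S^{-1} · (x̄ - mu_0):
  S^{-1} · (x̄ - mu_0) = (1.7146, 0.2765),
  (x̄ - mu_0)^T · [...] = (3.3333)·(1.7146) + (0)·(0.2765) = 5.7153.

Step 5 — scale by n: T² = 6 · 5.7153 = 34.292.

T² ≈ 34.292


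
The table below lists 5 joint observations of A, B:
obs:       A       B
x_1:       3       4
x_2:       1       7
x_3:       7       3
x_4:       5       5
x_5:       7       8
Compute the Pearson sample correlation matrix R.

Step 1 — column means:
  mean(A) = (3 + 1 + 7 + 5 + 7) / 5 = 23/5 = 4.6
  mean(B) = (4 + 7 + 3 + 5 + 8) / 5 = 27/5 = 5.4

Step 2 — sample variances and covariances s[i,j] = (1/(n-1)) · Σ_k (x_{k,i} - mean_i) · (x_{k,j} - mean_j), with n-1 = 4:
  s[A,A] = ((-1.6)·(-1.6) + (-3.6)·(-3.6) + (2.4)·(2.4) + (0.4)·(0.4) + (2.4)·(2.4)) / 4 = 27.2/4 = 6.8
  s[A,B] = ((-1.6)·(-1.4) + (-3.6)·(1.6) + (2.4)·(-2.4) + (0.4)·(-0.4) + (2.4)·(2.6)) / 4 = -3.2/4 = -0.8
  s[B,B] = ((-1.4)·(-1.4) + (1.6)·(1.6) + (-2.4)·(-2.4) + (-0.4)·(-0.4) + (2.6)·(2.6)) / 4 = 17.2/4 = 4.3
  Sample standard deviations s_i = √(s[i,i]):
  s(A) = √(6.8) = 2.6077
  s(B) = √(4.3) = 2.0736

Step 3 — r_{ij} = s_{ij} / (s_i · s_j):
  r[A,A] = 1 (diagonal).
  r[A,B] = -0.8 / (2.6077 · 2.0736) = -0.8 / 5.4074 = -0.1479
  r[B,B] = 1 (diagonal).

R is symmetric with unit diagonal. Assembling:

R = [[1, -0.1479],
 [-0.1479, 1]]


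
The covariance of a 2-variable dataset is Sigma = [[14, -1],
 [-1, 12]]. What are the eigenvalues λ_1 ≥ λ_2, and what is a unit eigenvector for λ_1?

Step 1 — characteristic polynomial of 2×2 Sigma:
  det(Sigma - λI) = λ² - trace · λ + det = 0.
  trace = 14 + 12 = 26, det = 14·12 - (-1)² = 167.
Step 2 — discriminant:
  Δ = trace² - 4·det = 676 - 668 = 8.
Step 3 — eigenvalues:
  λ = (trace ± √Δ)/2 = (26 ± 2.8284)/2,
  λ_1 = 14.4142,  λ_2 = 11.5858.

Step 4 — unit eigenvector for λ_1: solve (Sigma - λ_1 I)v = 0. First row:
  (14 - 14.4142)·v_x + (-1)·v_y = 0, i.e. (-0.4142)·v_x + (-1)·v_y = 0,
  so v ∝ (b, λ_1 - a) = (-1, 0.4142); multiply by -1 so the first entry is positive: u = (1, -0.4142).
  ||u|| = √((1)² + (-0.4142)²) = √(1.1716) ≈ 1.0824,
  v_1 = u/||u|| ≈ (0.9239, -0.3827) (||v_1|| = 1).

λ_1 = 14.4142,  λ_2 = 11.5858;  v_1 ≈ (0.9239, -0.3827)


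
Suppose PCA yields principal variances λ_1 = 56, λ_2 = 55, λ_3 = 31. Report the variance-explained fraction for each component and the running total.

Step 1 — total variance = trace(Sigma) = Σ λ_i = 56 + 55 + 31 = 142.

Step 2 — fraction explained by component i = λ_i / Σ λ:
  PC1: 56/142 = 0.3944
  PC2: 55/142 = 0.3873
  PC3: 31/142 = 0.2183

Step 3 — cumulative fraction after k components = (λ_1 + ... + λ_k) / Σ λ:
  k = 1: 56/142 = 0.3944
  k = 2: (56 + 55)/142 = 111/142 = 0.7817
  k = 3: (56 + 55 + 31)/142 = 142/142 = 1

Summary (fraction, with percent):

explained: PC1 0.3944 (39.44%), PC2 0.3873 (38.73%), PC3 0.2183 (21.83%);  cumulative: 0.3944, 0.7817, 1


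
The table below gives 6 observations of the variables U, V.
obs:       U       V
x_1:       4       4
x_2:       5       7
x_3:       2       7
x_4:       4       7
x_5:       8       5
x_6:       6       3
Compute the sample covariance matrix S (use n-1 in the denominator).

Step 1 — column means:
  mean(U) = (4 + 5 + 2 + 4 + 8 + 6) / 6 = 29/6 = 4.8333
  mean(V) = (4 + 7 + 7 + 7 + 5 + 3) / 6 = 33/6 = 5.5

Step 2 — sample covariance S[i,j] = (1/(n-1)) · Σ_k (x_{k,i} - mean_i) · (x_{k,j} - mean_j), with n-1 = 5.
  S[U,U] = ((-0.8333)·(-0.8333) + (0.1667)·(0.1667) + (-2.8333)·(-2.8333) + (-0.8333)·(-0.8333) + (3.1667)·(3.1667) + (1.1667)·(1.1667)) / 5 = 20.8333/5 = 4.1667
  S[U,V] = ((-0.8333)·(-1.5) + (0.1667)·(1.5) + (-2.8333)·(1.5) + (-0.8333)·(1.5) + (3.1667)·(-0.5) + (1.1667)·(-2.5)) / 5 = -8.5/5 = -1.7
  S[V,V] = ((-1.5)·(-1.5) + (1.5)·(1.5) + (1.5)·(1.5) + (1.5)·(1.5) + (-0.5)·(-0.5) + (-2.5)·(-2.5)) / 5 = 15.5/5 = 3.1

S is symmetric (S[j,i] = S[i,j]). Assembling:

S = [[4.1667, -1.7],
 [-1.7, 3.1]]


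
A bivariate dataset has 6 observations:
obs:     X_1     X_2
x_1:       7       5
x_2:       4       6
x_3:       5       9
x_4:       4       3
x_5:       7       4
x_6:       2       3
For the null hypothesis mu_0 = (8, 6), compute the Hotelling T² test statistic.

Step 1 — sample mean vector:
  mean(X_1) = (7 + 4 + 5 + 4 + 7 + 2) / 6 = 29/6 = 4.8333
  mean(X_2) = (5 + 6 + 9 + 3 + 4 + 3) / 6 = 30/6 = 5
  x̄ = (4.8333, 5),  deviation x̄ - mu_0 = (4.8333, 5) - (8, 6) = (-3.1667, -1).

Step 2 — sample covariance matrix, S[i,j] = (1/(n-1)) · Σ_k (x_{k,i} - mean_i) · (x_{k,j} - mean_j), divisor n-1 = 5:
  S[X_1,X_1] = ((2.1667)·(2.1667) + (-0.8333)·(-0.8333) + (0.1667)·(0.1667) + (-0.8333)·(-0.8333) + (2.1667)·(2.1667) + (-2.8333)·(-2.8333)) / 5 = 18.8333/5 = 3.7667
  S[X_1,X_2] = ((2.1667)·(0) + (-0.8333)·(1) + (0.1667)·(4) + (-0.8333)·(-2) + (2.1667)·(-1) + (-2.8333)·(-2)) / 5 = 5/5 = 1
  S[X_2,X_2] = ((0)·(0) + (1)·(1) + (4)·(4) + (-2)·(-2) + (-1)·(-1) + (-2)·(-2)) / 5 = 26/5 = 5.2
  S = [[3.7667, 1],
 [1, 5.2]].

Step 3 — invert S. det(S) = 3.7667·5.2 - (1)² = 18.5867.
  S^{-1} = (1/det) · [[d, -b], [-b, a]] = [[0.2798, -0.0538],
 [-0.0538, 0.2027]].

Step 4 — quadratic form (x̄ - mu_0)^T · S^{-1} · (x̄ - mu_0):
  S^{-1} · (x̄ - mu_0) = (-0.8321, -0.0323),
  (x̄ - mu_0)^T · [...] = (-3.1667)·(-0.8321) + (-1)·(-0.0323) = 2.6674.

Step 5 — scale by n: T² = 6 · 2.6674 = 16.0043.

T² ≈ 16.0043


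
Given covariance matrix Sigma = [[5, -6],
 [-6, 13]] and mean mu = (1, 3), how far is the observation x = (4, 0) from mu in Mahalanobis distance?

Step 1 — centre the observation: (x - mu) = (3, -3).

Step 2 — invert Sigma. det(Sigma) = 5·13 - (-6)² = 29.
  Sigma^{-1} = (1/det) · [[d, -b], [-b, a]] = [[0.4483, 0.2069],
 [0.2069, 0.1724]].

Step 3 — form the quadratic (x - mu)^T · Sigma^{-1} · (x - mu):
  Sigma^{-1} · (x - mu) = (0.7241, 0.1034).
  (x - mu)^T · [Sigma^{-1} · (x - mu)] = (3)·(0.7241) + (-3)·(0.1034) = 1.8621.

Step 4 — take square root: d = √(1.8621) ≈ 1.3646.

d(x, mu) = √(1.8621) ≈ 1.3646


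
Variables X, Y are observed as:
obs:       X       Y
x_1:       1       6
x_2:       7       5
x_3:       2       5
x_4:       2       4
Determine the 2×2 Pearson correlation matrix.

Step 1 — column means:
  mean(X) = (1 + 7 + 2 + 2) / 4 = 12/4 = 3
  mean(Y) = (6 + 5 + 5 + 4) / 4 = 20/4 = 5

Step 2 — sample variances and covariances s[i,j] = (1/(n-1)) · Σ_k (x_{k,i} - mean_i) · (x_{k,j} - mean_j), with n-1 = 3:
  s[X,X] = ((-2)·(-2) + (4)·(4) + (-1)·(-1) + (-1)·(-1)) / 3 = 22/3 = 7.3333
  s[X,Y] = ((-2)·(1) + (4)·(0) + (-1)·(0) + (-1)·(-1)) / 3 = -1/3 = -0.3333
  s[Y,Y] = ((1)·(1) + (0)·(0) + (0)·(0) + (-1)·(-1)) / 3 = 2/3 = 0.6667
  Sample standard deviations s_i = √(s[i,i]):
  s(X) = √(7.3333) = 2.708
  s(Y) = √(0.6667) = 0.8165

Step 3 — r_{ij} = s_{ij} / (s_i · s_j):
  r[X,X] = 1 (diagonal).
  r[X,Y] = -0.3333 / (2.708 · 0.8165) = -0.3333 / 2.2111 = -0.1508
  r[Y,Y] = 1 (diagonal).

R is symmetric with unit diagonal. Assembling:

R = [[1, -0.1508],
 [-0.1508, 1]]


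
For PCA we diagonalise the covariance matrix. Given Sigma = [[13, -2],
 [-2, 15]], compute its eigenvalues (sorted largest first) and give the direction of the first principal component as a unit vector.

Step 1 — characteristic polynomial of 2×2 Sigma:
  det(Sigma - λI) = λ² - trace · λ + det = 0.
  trace = 13 + 15 = 28, det = 13·15 - (-2)² = 191.
Step 2 — discriminant:
  Δ = trace² - 4·det = 784 - 764 = 20.
Step 3 — eigenvalues:
  λ = (trace ± √Δ)/2 = (28 ± 4.4721)/2,
  λ_1 = 16.2361,  λ_2 = 11.7639.

Step 4 — unit eigenvector for λ_1: solve (Sigma - λ_1 I)v = 0. First row:
  (13 - 16.2361)·v_x + (-2)·v_y = 0, i.e. (-3.2361)·v_x + (-2)·v_y = 0,
  so v ∝ (b, λ_1 - a) = (-2, 3.2361); multiply by -1 so the first entry is positive: u = (2, -3.2361).
  ||u|| = √((2)² + (-3.2361)²) = √(14.4721) ≈ 3.8042,
  v_1 = u/||u|| ≈ (0.5257, -0.8507) (||v_1|| = 1).

λ_1 = 16.2361,  λ_2 = 11.7639;  v_1 ≈ (0.5257, -0.8507)


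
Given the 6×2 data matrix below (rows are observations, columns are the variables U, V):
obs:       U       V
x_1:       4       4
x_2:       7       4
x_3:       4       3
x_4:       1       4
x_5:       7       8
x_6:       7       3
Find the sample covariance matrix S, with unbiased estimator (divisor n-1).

Step 1 — column means:
  mean(U) = (4 + 7 + 4 + 1 + 7 + 7) / 6 = 30/6 = 5
  mean(V) = (4 + 4 + 3 + 4 + 8 + 3) / 6 = 26/6 = 4.3333

Step 2 — sample covariance S[i,j] = (1/(n-1)) · Σ_k (x_{k,i} - mean_i) · (x_{k,j} - mean_j), with n-1 = 5.
  S[U,U] = ((-1)·(-1) + (2)·(2) + (-1)·(-1) + (-4)·(-4) + (2)·(2) + (2)·(2)) / 5 = 30/5 = 6
  S[U,V] = ((-1)·(-0.3333) + (2)·(-0.3333) + (-1)·(-1.3333) + (-4)·(-0.3333) + (2)·(3.6667) + (2)·(-1.3333)) / 5 = 7/5 = 1.4
  S[V,V] = ((-0.3333)·(-0.3333) + (-0.3333)·(-0.3333) + (-1.3333)·(-1.3333) + (-0.3333)·(-0.3333) + (3.6667)·(3.6667) + (-1.3333)·(-1.3333)) / 5 = 17.3333/5 = 3.4667

S is symmetric (S[j,i] = S[i,j]). Assembling:

S = [[6, 1.4],
 [1.4, 3.4667]]


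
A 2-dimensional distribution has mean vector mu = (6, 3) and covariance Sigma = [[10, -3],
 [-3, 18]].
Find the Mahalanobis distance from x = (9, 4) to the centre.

Step 1 — centre the observation: (x - mu) = (3, 1).

Step 2 — invert Sigma. det(Sigma) = 10·18 - (-3)² = 171.
  Sigma^{-1} = (1/det) · [[d, -b], [-b, a]] = [[0.1053, 0.0175],
 [0.0175, 0.0585]].

Step 3 — form the quadratic (x - mu)^T · Sigma^{-1} · (x - mu):
  Sigma^{-1} · (x - mu) = (0.3333, 0.1111).
  (x - mu)^T · [Sigma^{-1} · (x - mu)] = (3)·(0.3333) + (1)·(0.1111) = 1.1111.

Step 4 — take square root: d = √(1.1111) ≈ 1.0541.

d(x, mu) = √(1.1111) ≈ 1.0541


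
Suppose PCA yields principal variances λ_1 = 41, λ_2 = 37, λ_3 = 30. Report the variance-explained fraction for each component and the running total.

Step 1 — total variance = trace(Sigma) = Σ λ_i = 41 + 37 + 30 = 108.

Step 2 — fraction explained by component i = λ_i / Σ λ:
  PC1: 41/108 = 0.3796
  PC2: 37/108 = 0.3426
  PC3: 30/108 = 0.2778

Step 3 — cumulative fraction after k components = (λ_1 + ... + λ_k) / Σ λ:
  k = 1: 41/108 = 0.3796
  k = 2: (41 + 37)/108 = 78/108 = 0.7222
  k = 3: (41 + 37 + 30)/108 = 108/108 = 1

Summary (fraction, with percent):

explained: PC1 0.3796 (37.96%), PC2 0.3426 (34.26%), PC3 0.2778 (27.78%);  cumulative: 0.3796, 0.7222, 1


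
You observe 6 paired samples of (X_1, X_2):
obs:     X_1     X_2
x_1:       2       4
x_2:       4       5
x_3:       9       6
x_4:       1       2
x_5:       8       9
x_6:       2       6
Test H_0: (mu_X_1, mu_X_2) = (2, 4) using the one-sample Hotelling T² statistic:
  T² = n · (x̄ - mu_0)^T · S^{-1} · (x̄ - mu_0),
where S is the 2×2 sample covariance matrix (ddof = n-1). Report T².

Step 1 — sample mean vector:
  mean(X_1) = (2 + 4 + 9 + 1 + 8 + 2) / 6 = 26/6 = 4.3333
  mean(X_2) = (4 + 5 + 6 + 2 + 9 + 6) / 6 = 32/6 = 5.3333
  x̄ = (4.3333, 5.3333),  deviation x̄ - mu_0 = (4.3333, 5.3333) - (2, 4) = (2.3333, 1.3333).

Step 2 — sample covariance matrix, S[i,j] = (1/(n-1)) · Σ_k (x_{k,i} - mean_i) · (x_{k,j} - mean_j), divisor n-1 = 5:
  S[X_1,X_1] = ((-2.3333)·(-2.3333) + (-0.3333)·(-0.3333) + (4.6667)·(4.6667) + (-3.3333)·(-3.3333) + (3.6667)·(3.6667) + (-2.3333)·(-2.3333)) / 5 = 57.3333/5 = 11.4667
  S[X_1,X_2] = ((-2.3333)·(-1.3333) + (-0.3333)·(-0.3333) + (4.6667)·(0.6667) + (-3.3333)·(-3.3333) + (3.6667)·(3.6667) + (-2.3333)·(0.6667)) / 5 = 29.3333/5 = 5.8667
  S[X_2,X_2] = ((-1.3333)·(-1.3333) + (-0.3333)·(-0.3333) + (0.6667)·(0.6667) + (-3.3333)·(-3.3333) + (3.6667)·(3.6667) + (0.6667)·(0.6667)) / 5 = 27.3333/5 = 5.4667
  S = [[11.4667, 5.8667],
 [5.8667, 5.4667]].

Step 3 — invert S. det(S) = 11.4667·5.4667 - (5.8667)² = 28.2667.
  S^{-1} = (1/det) · [[d, -b], [-b, a]] = [[0.1934, -0.2075],
 [-0.2075, 0.4057]].

Step 4 — quadratic form (x̄ - mu_0)^T · S^{-1} · (x̄ - mu_0):
  S^{-1} · (x̄ - mu_0) = (0.1745, 0.0566),
  (x̄ - mu_0)^T · [...] = (2.3333)·(0.1745) + (1.3333)·(0.0566) = 0.4827.

Step 5 — scale by n: T² = 6 · 0.4827 = 2.8962.

T² ≈ 2.8962


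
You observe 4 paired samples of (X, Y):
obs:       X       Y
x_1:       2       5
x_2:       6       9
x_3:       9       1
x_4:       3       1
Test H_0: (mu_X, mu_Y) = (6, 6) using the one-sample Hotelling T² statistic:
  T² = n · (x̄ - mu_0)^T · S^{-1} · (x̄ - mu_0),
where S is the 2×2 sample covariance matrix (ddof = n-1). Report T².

Step 1 — sample mean vector:
  mean(X) = (2 + 6 + 9 + 3) / 4 = 20/4 = 5
  mean(Y) = (5 + 9 + 1 + 1) / 4 = 16/4 = 4
  x̄ = (5, 4),  deviation x̄ - mu_0 = (5, 4) - (6, 6) = (-1, -2).

Step 2 — sample covariance matrix, S[i,j] = (1/(n-1)) · Σ_k (x_{k,i} - mean_i) · (x_{k,j} - mean_j), divisor n-1 = 3:
  S[X,X] = ((-3)·(-3) + (1)·(1) + (4)·(4) + (-2)·(-2)) / 3 = 30/3 = 10
  S[X,Y] = ((-3)·(1) + (1)·(5) + (4)·(-3) + (-2)·(-3)) / 3 = -4/3 = -1.3333
  S[Y,Y] = ((1)·(1) + (5)·(5) + (-3)·(-3) + (-3)·(-3)) / 3 = 44/3 = 14.6667
  S = [[10, -1.3333],
 [-1.3333, 14.6667]].

Step 3 — invert S. det(S) = 10·14.6667 - (-1.3333)² = 144.8889.
  S^{-1} = (1/det) · [[d, -b], [-b, a]] = [[0.1012, 0.0092],
 [0.0092, 0.069]].

Step 4 — quadratic form (x̄ - mu_0)^T · S^{-1} · (x̄ - mu_0):
  S^{-1} · (x̄ - mu_0) = (-0.1196, -0.1472),
  (x̄ - mu_0)^T · [...] = (-1)·(-0.1196) + (-2)·(-0.1472) = 0.4141.

Step 5 — scale by n: T² = 4 · 0.4141 = 1.6564.

T² ≈ 1.6564


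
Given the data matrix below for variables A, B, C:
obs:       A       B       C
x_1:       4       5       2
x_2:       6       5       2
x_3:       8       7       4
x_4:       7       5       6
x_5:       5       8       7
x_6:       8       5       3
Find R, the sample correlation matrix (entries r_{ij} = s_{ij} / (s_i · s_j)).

Step 1 — column means:
  mean(A) = (4 + 6 + 8 + 7 + 5 + 8) / 6 = 38/6 = 6.3333
  mean(B) = (5 + 5 + 7 + 5 + 8 + 5) / 6 = 35/6 = 5.8333
  mean(C) = (2 + 2 + 4 + 6 + 7 + 3) / 6 = 24/6 = 4

Step 2 — sample variances and covariances s[i,j] = (1/(n-1)) · Σ_k (x_{k,i} - mean_i) · (x_{k,j} - mean_j), with n-1 = 5:
  s[A,A] = ((-2.3333)·(-2.3333) + (-0.3333)·(-0.3333) + (1.6667)·(1.6667) + (0.6667)·(0.6667) + (-1.3333)·(-1.3333) + (1.6667)·(1.6667)) / 5 = 13.3333/5 = 2.6667
  s[A,B] = ((-2.3333)·(-0.8333) + (-0.3333)·(-0.8333) + (1.6667)·(1.1667) + (0.6667)·(-0.8333) + (-1.3333)·(2.1667) + (1.6667)·(-0.8333)) / 5 = -0.6667/5 = -0.1333
  s[A,C] = ((-2.3333)·(-2) + (-0.3333)·(-2) + (1.6667)·(0) + (0.6667)·(2) + (-1.3333)·(3) + (1.6667)·(-1)) / 5 = 1/5 = 0.2
  s[B,B] = ((-0.8333)·(-0.8333) + (-0.8333)·(-0.8333) + (1.1667)·(1.1667) + (-0.8333)·(-0.8333) + (2.1667)·(2.1667) + (-0.8333)·(-0.8333)) / 5 = 8.8333/5 = 1.7667
  s[B,C] = ((-0.8333)·(-2) + (-0.8333)·(-2) + (1.1667)·(0) + (-0.8333)·(2) + (2.1667)·(3) + (-0.8333)·(-1)) / 5 = 9/5 = 1.8
  s[C,C] = ((-2)·(-2) + (-2)·(-2) + (0)·(0) + (2)·(2) + (3)·(3) + (-1)·(-1)) / 5 = 22/5 = 4.4
  Sample standard deviations s_i = √(s[i,i]):
  s(A) = √(2.6667) = 1.633
  s(B) = √(1.7667) = 1.3292
  s(C) = √(4.4) = 2.0976

Step 3 — r_{ij} = s_{ij} / (s_i · s_j):
  r[A,A] = 1 (diagonal).
  r[A,B] = -0.1333 / (1.633 · 1.3292) = -0.1333 / 2.1705 = -0.0614
  r[A,C] = 0.2 / (1.633 · 2.0976) = 0.2 / 3.4254 = 0.0584
  r[B,B] = 1 (diagonal).
  r[B,C] = 1.8 / (1.3292 · 2.0976) = 1.8 / 2.7881 = 0.6456
  r[C,C] = 1 (diagonal).

R is symmetric with unit diagonal. Assembling:

R = [[1, -0.0614, 0.0584],
 [-0.0614, 1, 0.6456],
 [0.0584, 0.6456, 1]]


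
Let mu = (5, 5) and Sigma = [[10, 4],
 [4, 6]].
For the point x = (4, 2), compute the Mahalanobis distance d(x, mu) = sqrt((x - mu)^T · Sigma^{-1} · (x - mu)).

Step 1 — centre the observation: (x - mu) = (-1, -3).

Step 2 — invert Sigma. det(Sigma) = 10·6 - (4)² = 44.
  Sigma^{-1} = (1/det) · [[d, -b], [-b, a]] = [[0.1364, -0.0909],
 [-0.0909, 0.2273]].

Step 3 — form the quadratic (x - mu)^T · Sigma^{-1} · (x - mu):
  Sigma^{-1} · (x - mu) = (0.1364, -0.5909).
  (x - mu)^T · [Sigma^{-1} · (x - mu)] = (-1)·(0.1364) + (-3)·(-0.5909) = 1.6364.

Step 4 — take square root: d = √(1.6364) ≈ 1.2792.

d(x, mu) = √(1.6364) ≈ 1.2792


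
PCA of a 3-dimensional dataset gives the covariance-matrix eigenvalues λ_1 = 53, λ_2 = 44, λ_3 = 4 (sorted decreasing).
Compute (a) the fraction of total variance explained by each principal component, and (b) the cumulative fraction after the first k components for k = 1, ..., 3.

Step 1 — total variance = trace(Sigma) = Σ λ_i = 53 + 44 + 4 = 101.

Step 2 — fraction explained by component i = λ_i / Σ λ:
  PC1: 53/101 = 0.5248
  PC2: 44/101 = 0.4356
  PC3: 4/101 = 0.0396

Step 3 — cumulative fraction after k components = (λ_1 + ... + λ_k) / Σ λ:
  k = 1: 53/101 = 0.5248
  k = 2: (53 + 44)/101 = 97/101 = 0.9604
  k = 3: (53 + 44 + 4)/101 = 101/101 = 1

Summary (fraction, with percent):

explained: PC1 0.5248 (52.48%), PC2 0.4356 (43.56%), PC3 0.0396 (3.96%);  cumulative: 0.5248, 0.9604, 1


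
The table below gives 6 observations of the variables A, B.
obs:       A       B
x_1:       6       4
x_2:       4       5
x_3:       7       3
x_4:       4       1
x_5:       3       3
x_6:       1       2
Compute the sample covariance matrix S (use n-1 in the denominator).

Step 1 — column means:
  mean(A) = (6 + 4 + 7 + 4 + 3 + 1) / 6 = 25/6 = 4.1667
  mean(B) = (4 + 5 + 3 + 1 + 3 + 2) / 6 = 18/6 = 3

Step 2 — sample covariance S[i,j] = (1/(n-1)) · Σ_k (x_{k,i} - mean_i) · (x_{k,j} - mean_j), with n-1 = 5.
  S[A,A] = ((1.8333)·(1.8333) + (-0.1667)·(-0.1667) + (2.8333)·(2.8333) + (-0.1667)·(-0.1667) + (-1.1667)·(-1.1667) + (-3.1667)·(-3.1667)) / 5 = 22.8333/5 = 4.5667
  S[A,B] = ((1.8333)·(1) + (-0.1667)·(2) + (2.8333)·(0) + (-0.1667)·(-2) + (-1.1667)·(0) + (-3.1667)·(-1)) / 5 = 5/5 = 1
  S[B,B] = ((1)·(1) + (2)·(2) + (0)·(0) + (-2)·(-2) + (0)·(0) + (-1)·(-1)) / 5 = 10/5 = 2

S is symmetric (S[j,i] = S[i,j]). Assembling:

S = [[4.5667, 1],
 [1, 2]]


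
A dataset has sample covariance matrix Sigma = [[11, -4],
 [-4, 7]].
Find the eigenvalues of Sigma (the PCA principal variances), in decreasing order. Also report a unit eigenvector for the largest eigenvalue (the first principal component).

Step 1 — characteristic polynomial of 2×2 Sigma:
  det(Sigma - λI) = λ² - trace · λ + det = 0.
  trace = 11 + 7 = 18, det = 11·7 - (-4)² = 61.
Step 2 — discriminant:
  Δ = trace² - 4·det = 324 - 244 = 80.
Step 3 — eigenvalues:
  λ = (trace ± √Δ)/2 = (18 ± 8.9443)/2,
  λ_1 = 13.4721,  λ_2 = 4.5279.

Step 4 — unit eigenvector for λ_1: solve (Sigma - λ_1 I)v = 0. First row:
  (11 - 13.4721)·v_x + (-4)·v_y = 0, i.e. (-2.4721)·v_x + (-4)·v_y = 0,
  so v ∝ (b, λ_1 - a) = (-4, 2.4721); multiply by -1 so the first entry is positive: u = (4, -2.4721).
  ||u|| = √((4)² + (-2.4721)²) = √(22.1115) ≈ 4.7023,
  v_1 = u/||u|| ≈ (0.8507, -0.5257) (||v_1|| = 1).

λ_1 = 13.4721,  λ_2 = 4.5279;  v_1 ≈ (0.8507, -0.5257)


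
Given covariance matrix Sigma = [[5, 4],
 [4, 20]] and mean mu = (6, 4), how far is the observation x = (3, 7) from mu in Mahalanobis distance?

Step 1 — centre the observation: (x - mu) = (-3, 3).

Step 2 — invert Sigma. det(Sigma) = 5·20 - (4)² = 84.
  Sigma^{-1} = (1/det) · [[d, -b], [-b, a]] = [[0.2381, -0.0476],
 [-0.0476, 0.0595]].

Step 3 — form the quadratic (x - mu)^T · Sigma^{-1} · (x - mu):
  Sigma^{-1} · (x - mu) = (-0.8571, 0.3214).
  (x - mu)^T · [Sigma^{-1} · (x - mu)] = (-3)·(-0.8571) + (3)·(0.3214) = 3.5357.

Step 4 — take square root: d = √(3.5357) ≈ 1.8803.

d(x, mu) = √(3.5357) ≈ 1.8803


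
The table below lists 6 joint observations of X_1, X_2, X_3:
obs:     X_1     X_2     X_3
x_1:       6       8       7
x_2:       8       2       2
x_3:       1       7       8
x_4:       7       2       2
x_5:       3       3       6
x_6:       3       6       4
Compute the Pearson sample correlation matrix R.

Step 1 — column means:
  mean(X_1) = (6 + 8 + 1 + 7 + 3 + 3) / 6 = 28/6 = 4.6667
  mean(X_2) = (8 + 2 + 7 + 2 + 3 + 6) / 6 = 28/6 = 4.6667
  mean(X_3) = (7 + 2 + 8 + 2 + 6 + 4) / 6 = 29/6 = 4.8333

Step 2 — sample variances and covariances s[i,j] = (1/(n-1)) · Σ_k (x_{k,i} - mean_i) · (x_{k,j} - mean_j), with n-1 = 5:
  s[X_1,X_1] = ((1.3333)·(1.3333) + (3.3333)·(3.3333) + (-3.6667)·(-3.6667) + (2.3333)·(2.3333) + (-1.6667)·(-1.6667) + (-1.6667)·(-1.6667)) / 5 = 37.3333/5 = 7.4667
  s[X_1,X_2] = ((1.3333)·(3.3333) + (3.3333)·(-2.6667) + (-3.6667)·(2.3333) + (2.3333)·(-2.6667) + (-1.6667)·(-1.6667) + (-1.6667)·(1.3333)) / 5 = -18.6667/5 = -3.7333
  s[X_1,X_3] = ((1.3333)·(2.1667) + (3.3333)·(-2.8333) + (-3.6667)·(3.1667) + (2.3333)·(-2.8333) + (-1.6667)·(1.1667) + (-1.6667)·(-0.8333)) / 5 = -25.3333/5 = -5.0667
  s[X_2,X_2] = ((3.3333)·(3.3333) + (-2.6667)·(-2.6667) + (2.3333)·(2.3333) + (-2.6667)·(-2.6667) + (-1.6667)·(-1.6667) + (1.3333)·(1.3333)) / 5 = 35.3333/5 = 7.0667
  s[X_2,X_3] = ((3.3333)·(2.1667) + (-2.6667)·(-2.8333) + (2.3333)·(3.1667) + (-2.6667)·(-2.8333) + (-1.6667)·(1.1667) + (1.3333)·(-0.8333)) / 5 = 26.6667/5 = 5.3333
  s[X_3,X_3] = ((2.1667)·(2.1667) + (-2.8333)·(-2.8333) + (3.1667)·(3.1667) + (-2.8333)·(-2.8333) + (1.1667)·(1.1667) + (-0.8333)·(-0.8333)) / 5 = 32.8333/5 = 6.5667
  Sample standard deviations s_i = √(s[i,i]):
  s(X_1) = √(7.4667) = 2.7325
  s(X_2) = √(7.0667) = 2.6583
  s(X_3) = √(6.5667) = 2.5626

Step 3 — r_{ij} = s_{ij} / (s_i · s_j):
  r[X_1,X_1] = 1 (diagonal).
  r[X_1,X_2] = -3.7333 / (2.7325 · 2.6583) = -3.7333 / 7.2639 = -0.514
  r[X_1,X_3] = -5.0667 / (2.7325 · 2.5626) = -5.0667 / 7.0022 = -0.7236
  r[X_2,X_2] = 1 (diagonal).
  r[X_2,X_3] = 5.3333 / (2.6583 · 2.5626) = 5.3333 / 6.8121 = 0.7829
  r[X_3,X_3] = 1 (diagonal).

R is symmetric with unit diagonal. Assembling:

R = [[1, -0.514, -0.7236],
 [-0.514, 1, 0.7829],
 [-0.7236, 0.7829, 1]]


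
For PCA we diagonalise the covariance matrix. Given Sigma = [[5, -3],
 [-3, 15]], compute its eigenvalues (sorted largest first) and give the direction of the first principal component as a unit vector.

Step 1 — characteristic polynomial of 2×2 Sigma:
  det(Sigma - λI) = λ² - trace · λ + det = 0.
  trace = 5 + 15 = 20, det = 5·15 - (-3)² = 66.
Step 2 — discriminant:
  Δ = trace² - 4·det = 400 - 264 = 136.
Step 3 — eigenvalues:
  λ = (trace ± √Δ)/2 = (20 ± 11.6619)/2,
  λ_1 = 15.831,  λ_2 = 4.169.

Step 4 — unit eigenvector for λ_1: solve (Sigma - λ_1 I)v = 0. First row:
  (5 - 15.831)·v_x + (-3)·v_y = 0, i.e. (-10.831)·v_x + (-3)·v_y = 0,
  so v ∝ (b, λ_1 - a) = (-3, 10.831); multiply by -1 so the first entry is positive: u = (3, -10.831).
  ||u|| = √((3)² + (-10.831)²) = √(126.3095) ≈ 11.2388,
  v_1 = u/||u|| ≈ (0.2669, -0.9637) (||v_1|| = 1).

λ_1 = 15.831,  λ_2 = 4.169;  v_1 ≈ (0.2669, -0.9637)


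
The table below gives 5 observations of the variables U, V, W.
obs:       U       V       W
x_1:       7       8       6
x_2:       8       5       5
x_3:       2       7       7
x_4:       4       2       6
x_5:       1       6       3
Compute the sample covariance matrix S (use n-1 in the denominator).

Step 1 — column means:
  mean(U) = (7 + 8 + 2 + 4 + 1) / 5 = 22/5 = 4.4
  mean(V) = (8 + 5 + 7 + 2 + 6) / 5 = 28/5 = 5.6
  mean(W) = (6 + 5 + 7 + 6 + 3) / 5 = 27/5 = 5.4

Step 2 — sample covariance S[i,j] = (1/(n-1)) · Σ_k (x_{k,i} - mean_i) · (x_{k,j} - mean_j), with n-1 = 4.
  S[U,U] = ((2.6)·(2.6) + (3.6)·(3.6) + (-2.4)·(-2.4) + (-0.4)·(-0.4) + (-3.4)·(-3.4)) / 4 = 37.2/4 = 9.3
  S[U,V] = ((2.6)·(2.4) + (3.6)·(-0.6) + (-2.4)·(1.4) + (-0.4)·(-3.6) + (-3.4)·(0.4)) / 4 = 0.8/4 = 0.2
  S[U,W] = ((2.6)·(0.6) + (3.6)·(-0.4) + (-2.4)·(1.6) + (-0.4)·(0.6) + (-3.4)·(-2.4)) / 4 = 4.2/4 = 1.05
  S[V,V] = ((2.4)·(2.4) + (-0.6)·(-0.6) + (1.4)·(1.4) + (-3.6)·(-3.6) + (0.4)·(0.4)) / 4 = 21.2/4 = 5.3
  S[V,W] = ((2.4)·(0.6) + (-0.6)·(-0.4) + (1.4)·(1.6) + (-3.6)·(0.6) + (0.4)·(-2.4)) / 4 = 0.8/4 = 0.2
  S[W,W] = ((0.6)·(0.6) + (-0.4)·(-0.4) + (1.6)·(1.6) + (0.6)·(0.6) + (-2.4)·(-2.4)) / 4 = 9.2/4 = 2.3

S is symmetric (S[j,i] = S[i,j]). Assembling:

S = [[9.3, 0.2, 1.05],
 [0.2, 5.3, 0.2],
 [1.05, 0.2, 2.3]]


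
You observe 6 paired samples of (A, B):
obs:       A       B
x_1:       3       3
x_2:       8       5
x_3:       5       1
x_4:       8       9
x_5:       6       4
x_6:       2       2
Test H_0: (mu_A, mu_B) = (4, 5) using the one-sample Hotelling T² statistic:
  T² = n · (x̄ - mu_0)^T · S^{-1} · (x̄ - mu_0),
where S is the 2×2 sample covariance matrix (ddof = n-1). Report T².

Step 1 — sample mean vector:
  mean(A) = (3 + 8 + 5 + 8 + 6 + 2) / 6 = 32/6 = 5.3333
  mean(B) = (3 + 5 + 1 + 9 + 4 + 2) / 6 = 24/6 = 4
  x̄ = (5.3333, 4),  deviation x̄ - mu_0 = (5.3333, 4) - (4, 5) = (1.3333, -1).

Step 2 — sample covariance matrix, S[i,j] = (1/(n-1)) · Σ_k (x_{k,i} - mean_i) · (x_{k,j} - mean_j), divisor n-1 = 5:
  S[A,A] = ((-2.3333)·(-2.3333) + (2.6667)·(2.6667) + (-0.3333)·(-0.3333) + (2.6667)·(2.6667) + (0.6667)·(0.6667) + (-3.3333)·(-3.3333)) / 5 = 31.3333/5 = 6.2667
  S[A,B] = ((-2.3333)·(-1) + (2.6667)·(1) + (-0.3333)·(-3) + (2.6667)·(5) + (0.6667)·(0) + (-3.3333)·(-2)) / 5 = 26/5 = 5.2
  S[B,B] = ((-1)·(-1) + (1)·(1) + (-3)·(-3) + (5)·(5) + (0)·(0) + (-2)·(-2)) / 5 = 40/5 = 8
  S = [[6.2667, 5.2],
 [5.2, 8]].

Step 3 — invert S. det(S) = 6.2667·8 - (5.2)² = 23.0933.
  S^{-1} = (1/det) · [[d, -b], [-b, a]] = [[0.3464, -0.2252],
 [-0.2252, 0.2714]].

Step 4 — quadratic form (x̄ - mu_0)^T · S^{-1} · (x̄ - mu_0):
  S^{-1} · (x̄ - mu_0) = (0.6871, -0.5716),
  (x̄ - mu_0)^T · [...] = (1.3333)·(0.6871) + (-1)·(-0.5716) = 1.4877.

Step 5 — scale by n: T² = 6 · 1.4877 = 8.9261.

T² ≈ 8.9261
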